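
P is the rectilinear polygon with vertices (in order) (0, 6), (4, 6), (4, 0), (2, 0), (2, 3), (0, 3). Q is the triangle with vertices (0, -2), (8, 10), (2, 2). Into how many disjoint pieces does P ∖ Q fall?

2

P ∖ Q splits into 2 disjoint pieces (area 11.3333, area 5).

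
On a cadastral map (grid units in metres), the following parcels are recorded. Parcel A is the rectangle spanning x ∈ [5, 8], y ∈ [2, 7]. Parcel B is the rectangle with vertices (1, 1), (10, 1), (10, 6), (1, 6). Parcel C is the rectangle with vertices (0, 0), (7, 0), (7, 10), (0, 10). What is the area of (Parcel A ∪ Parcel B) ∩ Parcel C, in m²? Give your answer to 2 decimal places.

The region (Parcel A ∪ Parcel B) ∩ Parcel C is the polygon with vertices (7,7), (7,1), (1,1), (1,6), (5,6), (5,7).
By the shoelace formula its area is 32.00.

32.00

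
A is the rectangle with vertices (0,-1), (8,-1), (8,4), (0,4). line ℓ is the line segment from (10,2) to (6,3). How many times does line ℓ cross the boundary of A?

1

The segment meets the boundary at (8,2.5).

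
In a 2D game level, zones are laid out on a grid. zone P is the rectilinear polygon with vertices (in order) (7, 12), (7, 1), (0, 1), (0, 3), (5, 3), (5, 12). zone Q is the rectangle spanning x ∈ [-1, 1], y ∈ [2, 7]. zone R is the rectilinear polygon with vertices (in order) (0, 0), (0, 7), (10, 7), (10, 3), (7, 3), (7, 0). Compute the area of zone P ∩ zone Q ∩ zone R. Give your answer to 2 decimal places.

1.00

The intersection is the polygon with vertices (1,3), (1,2), (0,2), (0,3).
By the shoelace formula its area is 1.00.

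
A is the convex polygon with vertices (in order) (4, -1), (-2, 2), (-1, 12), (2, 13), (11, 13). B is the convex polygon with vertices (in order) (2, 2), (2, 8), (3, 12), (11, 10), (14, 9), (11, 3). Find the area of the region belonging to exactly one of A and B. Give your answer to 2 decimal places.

100.44

|A| = 116.5, |B| = 86, |A∩B| = 51.0294.
|A △ B| = |A| + |B| − 2·|A∩B| = 116.5 + 86 − 102.0588 = 100.44.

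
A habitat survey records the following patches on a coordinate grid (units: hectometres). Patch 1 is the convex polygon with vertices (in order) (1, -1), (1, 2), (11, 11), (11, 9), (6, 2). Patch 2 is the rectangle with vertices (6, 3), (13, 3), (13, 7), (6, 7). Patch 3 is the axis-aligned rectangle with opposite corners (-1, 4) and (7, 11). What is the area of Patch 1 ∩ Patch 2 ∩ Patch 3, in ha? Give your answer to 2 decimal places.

2.86

The intersection is the polygon with vertices (7,7), (7,4), (6,4), (6,6.5), (6.556,7).
By the shoelace formula its area is 2.86.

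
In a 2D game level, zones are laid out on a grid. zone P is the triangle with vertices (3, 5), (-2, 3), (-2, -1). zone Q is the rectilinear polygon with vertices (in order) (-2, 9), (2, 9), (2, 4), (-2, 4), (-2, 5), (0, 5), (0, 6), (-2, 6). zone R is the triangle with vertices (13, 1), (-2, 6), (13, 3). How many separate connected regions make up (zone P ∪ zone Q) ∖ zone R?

2

(zone P ∪ zone Q) ∖ zone R splits into 2 disjoint pieces (area 13.3919, area 13.2).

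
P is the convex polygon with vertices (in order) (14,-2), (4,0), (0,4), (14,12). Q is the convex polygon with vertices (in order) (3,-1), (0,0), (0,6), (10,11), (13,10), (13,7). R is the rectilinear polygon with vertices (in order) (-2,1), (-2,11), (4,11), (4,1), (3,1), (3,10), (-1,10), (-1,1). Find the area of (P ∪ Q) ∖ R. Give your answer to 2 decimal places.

134.71

|P ∪ Q| = 141.4621.
|(P ∪ Q) ∩ R| = 6.75.
|(P ∪ Q) ∖ R| = 141.4621 − 6.75 = 134.71.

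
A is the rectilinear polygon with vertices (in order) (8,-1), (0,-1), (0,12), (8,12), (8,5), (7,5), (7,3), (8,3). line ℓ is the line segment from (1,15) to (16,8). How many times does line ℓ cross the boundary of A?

The segment meets the boundary at (8,11.733), (7.429,12).

2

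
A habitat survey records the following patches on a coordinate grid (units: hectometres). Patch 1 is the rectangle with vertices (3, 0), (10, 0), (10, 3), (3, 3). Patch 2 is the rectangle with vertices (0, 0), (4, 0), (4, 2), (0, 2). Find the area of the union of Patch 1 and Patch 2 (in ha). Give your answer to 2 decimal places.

By inclusion–exclusion:
Individual areas: |Patch 1| = 21, |Patch 2| = 8.
|Patch 1∩Patch 2|: x∈[3,4], y∈[0,2] → 1·2 = 2.
|Patch 1 ∪ Patch 2| = 29 − 2 = 27.00.

27.00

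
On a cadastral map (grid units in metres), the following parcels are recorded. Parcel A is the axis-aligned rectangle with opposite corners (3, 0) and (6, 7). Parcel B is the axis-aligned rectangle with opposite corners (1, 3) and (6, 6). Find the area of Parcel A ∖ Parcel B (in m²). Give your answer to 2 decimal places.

12.00

|Parcel A∩Parcel B|: x∈[3,6], y∈[3,6] → 3·3 = 9.
|Parcel A| = 21.
|Parcel A ∖ Parcel B| = |Parcel A| − |Parcel A∩Parcel B| = 21 − 9 = 12.00.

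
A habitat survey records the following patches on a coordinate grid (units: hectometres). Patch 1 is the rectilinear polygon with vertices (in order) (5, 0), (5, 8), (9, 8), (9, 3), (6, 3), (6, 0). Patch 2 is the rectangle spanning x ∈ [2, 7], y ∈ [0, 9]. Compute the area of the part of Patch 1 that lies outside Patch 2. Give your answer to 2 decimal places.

10.00

|Patch 1| = 23, |Patch 1∩Patch 2| = 13.
|Patch 1 ∖ Patch 2| = |Patch 1| − |Patch 1∩Patch 2| = 23 − 13 = 10.00.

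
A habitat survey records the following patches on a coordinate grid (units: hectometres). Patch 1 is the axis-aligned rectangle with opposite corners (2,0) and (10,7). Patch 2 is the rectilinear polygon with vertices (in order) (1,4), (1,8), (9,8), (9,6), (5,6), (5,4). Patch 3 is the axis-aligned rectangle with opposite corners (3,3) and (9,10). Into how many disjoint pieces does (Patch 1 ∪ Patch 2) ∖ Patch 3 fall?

1

(Patch 1 ∪ Patch 2) ∖ Patch 3 is a single connected region.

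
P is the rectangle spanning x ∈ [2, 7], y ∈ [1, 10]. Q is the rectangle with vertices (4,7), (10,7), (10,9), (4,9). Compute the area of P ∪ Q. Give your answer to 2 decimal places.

By inclusion–exclusion:
Individual areas: |P| = 45, |Q| = 12.
|P∩Q|: x∈[4,7], y∈[7,9] → 3·2 = 6.
|P ∪ Q| = 57 − 6 = 51.00.

51.00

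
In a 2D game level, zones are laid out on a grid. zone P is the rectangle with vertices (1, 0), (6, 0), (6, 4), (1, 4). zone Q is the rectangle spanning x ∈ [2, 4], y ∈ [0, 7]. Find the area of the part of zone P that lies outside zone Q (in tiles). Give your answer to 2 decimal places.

12.00

|zone P∩zone Q|: x∈[2,4], y∈[0,4] → 2·4 = 8.
|zone P| = 20.
|zone P ∖ zone Q| = |zone P| − |zone P∩zone Q| = 20 − 8 = 12.00.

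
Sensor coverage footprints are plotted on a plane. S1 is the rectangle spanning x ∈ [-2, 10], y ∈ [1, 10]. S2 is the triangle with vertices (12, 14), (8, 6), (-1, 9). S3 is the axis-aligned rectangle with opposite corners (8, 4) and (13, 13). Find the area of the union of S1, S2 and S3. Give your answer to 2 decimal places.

149.93

By inclusion–exclusion:
Individual areas: |S1| = 108, |S2| = 42, |S3| = 45.
|S1∩S2| = 25.2.
|S1∩S3|: x∈[8,10], y∈[4,10] → 2·6 = 12.
|S2∩S3| = 11.8731.
|S1∩S2∩S3| = 4.
|S1 ∪ S2 ∪ S3| = 195 − 49.0731 + 4 = 149.93.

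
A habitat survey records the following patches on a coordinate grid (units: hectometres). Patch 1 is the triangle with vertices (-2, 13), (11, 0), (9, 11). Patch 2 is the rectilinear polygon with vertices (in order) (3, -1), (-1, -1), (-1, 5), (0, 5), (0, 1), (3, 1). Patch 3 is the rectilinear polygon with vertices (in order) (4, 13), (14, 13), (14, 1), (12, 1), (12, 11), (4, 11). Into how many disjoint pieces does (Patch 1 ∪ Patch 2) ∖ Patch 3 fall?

(Patch 1 ∪ Patch 2) ∖ Patch 3 splits into 2 disjoint pieces (area 56.2273, area 12).

2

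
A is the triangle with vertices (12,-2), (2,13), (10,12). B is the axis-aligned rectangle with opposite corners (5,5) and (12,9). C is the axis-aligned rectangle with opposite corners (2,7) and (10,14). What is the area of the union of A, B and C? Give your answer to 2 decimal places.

By inclusion–exclusion:
Individual areas: |A| = 55, |B| = 28, |C| = 56.
|A∩B| = 18.7738.
|A∩C| = 32.
|B∩C|: x∈[5,10], y∈[7,9] → 5·2 = 10.
|A∩B∩C| = 9.25.
|A ∪ B ∪ C| = 139 − 60.7738 + 9.25 = 87.48.

87.48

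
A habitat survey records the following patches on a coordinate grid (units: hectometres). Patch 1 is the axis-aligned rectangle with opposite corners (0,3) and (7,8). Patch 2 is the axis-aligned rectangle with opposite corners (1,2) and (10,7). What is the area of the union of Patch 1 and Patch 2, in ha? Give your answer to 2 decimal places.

56.00

By inclusion–exclusion:
Individual areas: |Patch 1| = 35, |Patch 2| = 45.
|Patch 1∩Patch 2|: x∈[1,7], y∈[3,7] → 6·4 = 24.
|Patch 1 ∪ Patch 2| = 80 − 24 = 56.00.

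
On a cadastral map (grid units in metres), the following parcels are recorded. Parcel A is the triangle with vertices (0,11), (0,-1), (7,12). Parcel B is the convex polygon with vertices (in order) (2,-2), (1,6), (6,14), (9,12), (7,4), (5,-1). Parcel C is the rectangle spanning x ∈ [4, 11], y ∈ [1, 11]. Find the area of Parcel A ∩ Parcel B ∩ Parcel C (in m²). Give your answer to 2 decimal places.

5.61

The intersection is the polygon with vertices (4,6.429), (4,10.8), (4.125,11), (6.462,11).
By the shoelace formula its area is 5.61.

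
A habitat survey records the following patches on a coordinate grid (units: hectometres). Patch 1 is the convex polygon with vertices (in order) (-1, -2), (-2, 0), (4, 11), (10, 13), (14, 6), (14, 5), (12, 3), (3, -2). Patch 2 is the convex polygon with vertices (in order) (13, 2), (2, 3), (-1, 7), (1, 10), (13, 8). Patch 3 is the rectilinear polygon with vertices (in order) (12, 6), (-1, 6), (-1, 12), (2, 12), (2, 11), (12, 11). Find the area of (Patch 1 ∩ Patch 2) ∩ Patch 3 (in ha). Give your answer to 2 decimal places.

28.92

The region (Patch 1 ∩ Patch 2) ∩ Patch 3 is the polygon with vertices (12,8.167), (12,6), (1.273,6), (3.25,9.625).
By the shoelace formula its area is 28.92.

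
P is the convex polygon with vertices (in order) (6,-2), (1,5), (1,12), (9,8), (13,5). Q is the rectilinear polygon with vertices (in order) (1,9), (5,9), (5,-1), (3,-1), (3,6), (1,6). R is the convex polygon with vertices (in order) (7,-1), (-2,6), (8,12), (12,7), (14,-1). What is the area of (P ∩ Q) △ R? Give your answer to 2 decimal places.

|P ∩ Q| = 22.4.
|(P ∩ Q) ∩ R| = 20.127.
|(P ∩ Q) △ R| = 22.4 + 118.5 − 40.254 = 100.65.

100.65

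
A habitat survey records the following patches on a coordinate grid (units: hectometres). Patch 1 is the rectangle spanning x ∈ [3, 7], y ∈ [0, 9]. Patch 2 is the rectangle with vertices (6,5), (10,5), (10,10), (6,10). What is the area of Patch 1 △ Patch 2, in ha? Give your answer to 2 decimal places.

48.00

|Patch 1∩Patch 2|: x∈[6,7], y∈[5,9] → 1·4 = 4.
|Patch 1 △ Patch 2| = |Patch 1| + |Patch 2| − 2·|Patch 1∩Patch 2| = 36 + 20 − 8 = 48.00.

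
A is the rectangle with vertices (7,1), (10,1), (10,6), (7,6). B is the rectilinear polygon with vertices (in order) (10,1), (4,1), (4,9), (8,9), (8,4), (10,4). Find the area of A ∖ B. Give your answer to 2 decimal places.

4.00

|A| = 15, |A∩B| = 11.
|A ∖ B| = |A| − |A∩B| = 15 − 11 = 4.00.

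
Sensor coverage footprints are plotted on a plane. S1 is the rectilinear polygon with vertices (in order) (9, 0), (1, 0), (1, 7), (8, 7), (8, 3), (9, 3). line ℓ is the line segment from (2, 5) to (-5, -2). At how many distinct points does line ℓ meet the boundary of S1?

The segment meets the boundary at (1,4).

1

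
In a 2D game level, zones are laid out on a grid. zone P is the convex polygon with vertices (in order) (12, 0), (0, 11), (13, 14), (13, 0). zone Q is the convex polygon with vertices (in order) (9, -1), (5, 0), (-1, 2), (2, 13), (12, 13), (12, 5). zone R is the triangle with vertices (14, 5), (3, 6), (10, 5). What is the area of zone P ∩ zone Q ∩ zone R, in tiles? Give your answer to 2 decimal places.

The intersection is the polygon with vertices (12,5), (10,5), (5.908,5.585), (5.725,5.752), (12,5.182).
By the shoelace formula its area is 1.61.

1.61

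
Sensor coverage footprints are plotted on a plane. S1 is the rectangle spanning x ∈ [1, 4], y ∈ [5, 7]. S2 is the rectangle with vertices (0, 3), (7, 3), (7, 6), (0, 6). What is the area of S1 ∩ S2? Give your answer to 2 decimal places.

3.00

|S1∩S2|: x∈[1,4], y∈[5,6] → 3·1 = 3.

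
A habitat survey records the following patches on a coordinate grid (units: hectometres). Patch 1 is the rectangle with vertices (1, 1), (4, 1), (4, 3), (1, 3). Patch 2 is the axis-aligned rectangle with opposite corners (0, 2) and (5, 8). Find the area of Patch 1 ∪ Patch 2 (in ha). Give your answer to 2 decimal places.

By inclusion–exclusion:
Individual areas: |Patch 1| = 6, |Patch 2| = 30.
|Patch 1∩Patch 2|: x∈[1,4], y∈[2,3] → 3·1 = 3.
|Patch 1 ∪ Patch 2| = 36 − 3 = 33.00.

33.00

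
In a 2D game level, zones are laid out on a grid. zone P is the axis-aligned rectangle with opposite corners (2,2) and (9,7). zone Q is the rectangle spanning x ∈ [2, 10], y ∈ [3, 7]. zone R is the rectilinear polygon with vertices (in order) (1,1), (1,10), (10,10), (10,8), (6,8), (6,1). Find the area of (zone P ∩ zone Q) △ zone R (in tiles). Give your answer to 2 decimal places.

|zone P ∩ zone Q| = 28.
|(zone P ∩ zone Q) ∩ zone R| = 16.
|(zone P ∩ zone Q) △ zone R| = 28 + 53 − 32 = 49.00.

49.00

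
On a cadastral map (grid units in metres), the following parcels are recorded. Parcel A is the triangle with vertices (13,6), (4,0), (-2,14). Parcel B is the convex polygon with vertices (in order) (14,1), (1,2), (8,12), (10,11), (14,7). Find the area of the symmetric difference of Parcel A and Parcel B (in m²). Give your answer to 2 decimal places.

|Parcel A| = 81, |Parcel B| = 88.5, |Parcel A∩Parcel B| = 45.8593.
|Parcel A △ Parcel B| = |Parcel A| + |Parcel B| − 2·|Parcel A∩Parcel B| = 81 + 88.5 − 91.7187 = 77.78.

77.78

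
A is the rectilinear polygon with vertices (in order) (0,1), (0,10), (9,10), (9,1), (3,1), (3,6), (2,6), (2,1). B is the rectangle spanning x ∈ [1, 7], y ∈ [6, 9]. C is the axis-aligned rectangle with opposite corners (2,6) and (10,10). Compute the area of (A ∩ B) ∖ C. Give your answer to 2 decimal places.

3.00

|A ∩ B| = 18.
|(A ∩ B) ∩ C| = 15.
|(A ∩ B) ∖ C| = 18 − 15 = 3.00.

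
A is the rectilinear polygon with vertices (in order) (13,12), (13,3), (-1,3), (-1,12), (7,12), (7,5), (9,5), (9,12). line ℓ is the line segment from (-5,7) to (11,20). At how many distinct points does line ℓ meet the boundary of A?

2

The segment meets the boundary at (1.154,12), (-1,10.25).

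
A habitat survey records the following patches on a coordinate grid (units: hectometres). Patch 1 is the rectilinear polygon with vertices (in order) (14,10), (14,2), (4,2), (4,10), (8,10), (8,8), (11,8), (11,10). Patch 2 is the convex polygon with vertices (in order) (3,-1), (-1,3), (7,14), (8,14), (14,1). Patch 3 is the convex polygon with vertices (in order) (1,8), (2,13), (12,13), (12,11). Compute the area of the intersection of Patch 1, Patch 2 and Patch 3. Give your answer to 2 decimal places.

2.54

The intersection is the polygon with vertices (4,9.875), (4.091,10), (8,10), (8,9.909), (4,8.818).
By the shoelace formula its area is 2.54.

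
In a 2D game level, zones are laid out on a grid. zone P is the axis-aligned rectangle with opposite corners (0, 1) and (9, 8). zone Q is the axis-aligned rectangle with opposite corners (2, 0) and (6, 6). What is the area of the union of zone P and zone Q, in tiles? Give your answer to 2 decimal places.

67.00

By inclusion–exclusion:
Individual areas: |zone P| = 63, |zone Q| = 24.
|zone P∩zone Q|: x∈[2,6], y∈[1,6] → 4·5 = 20.
|zone P ∪ zone Q| = 87 − 20 = 67.00.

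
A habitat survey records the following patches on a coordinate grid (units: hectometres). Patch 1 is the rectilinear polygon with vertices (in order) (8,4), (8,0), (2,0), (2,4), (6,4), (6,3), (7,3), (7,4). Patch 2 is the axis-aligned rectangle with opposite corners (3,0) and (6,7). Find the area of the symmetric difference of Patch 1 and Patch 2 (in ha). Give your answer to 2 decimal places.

|Patch 1| = 23, |Patch 2| = 21, |Patch 1∩Patch 2| = 12.
|Patch 1 △ Patch 2| = |Patch 1| + |Patch 2| − 2·|Patch 1∩Patch 2| = 23 + 21 − 24 = 20.00.

20.00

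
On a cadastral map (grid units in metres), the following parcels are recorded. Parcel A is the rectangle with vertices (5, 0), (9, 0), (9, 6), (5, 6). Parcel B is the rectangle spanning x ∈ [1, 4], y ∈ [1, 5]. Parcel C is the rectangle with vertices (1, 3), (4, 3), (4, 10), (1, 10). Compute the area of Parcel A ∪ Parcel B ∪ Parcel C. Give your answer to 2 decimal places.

By inclusion–exclusion:
Individual areas: |Parcel A| = 24, |Parcel B| = 12, |Parcel C| = 21.
|Parcel A∩Parcel B| = 0 (no overlap).
|Parcel A∩Parcel C| = 0 (no overlap).
|Parcel B∩Parcel C|: x∈[1,4], y∈[3,5] → 3·2 = 6.
|Parcel A∩Parcel B∩Parcel C| = 0.
|Parcel A ∪ Parcel B ∪ Parcel C| = 57 − 6 + 0 = 51.00.

51.00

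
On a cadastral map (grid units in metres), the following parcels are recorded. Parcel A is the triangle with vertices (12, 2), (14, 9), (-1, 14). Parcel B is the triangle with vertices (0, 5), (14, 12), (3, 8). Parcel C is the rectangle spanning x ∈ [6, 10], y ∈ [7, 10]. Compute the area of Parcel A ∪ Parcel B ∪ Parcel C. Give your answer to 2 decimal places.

63.99

By inclusion–exclusion:
Individual areas: |Parcel A| = 57.5, |Parcel B| = 10.5, |Parcel C| = 12.
|Parcel A∩Parcel B| = 4.1688.
|Parcel A∩Parcel C| = 11.8429.
|Parcel B∩Parcel C| = 2.8636.
|Parcel A∩Parcel B∩Parcel C| = 2.8636.
|Parcel A ∪ Parcel B ∪ Parcel C| = 80 − 18.8754 + 2.8636 = 63.99.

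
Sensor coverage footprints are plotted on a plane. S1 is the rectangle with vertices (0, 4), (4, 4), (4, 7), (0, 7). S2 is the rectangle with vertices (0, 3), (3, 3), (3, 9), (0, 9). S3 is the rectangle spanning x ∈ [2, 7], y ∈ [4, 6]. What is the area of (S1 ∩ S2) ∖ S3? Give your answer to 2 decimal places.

7.00

|S1 ∩ S2| = 9.
|(S1 ∩ S2) ∩ S3| = 2.
|(S1 ∩ S2) ∖ S3| = 9 − 2 = 7.00.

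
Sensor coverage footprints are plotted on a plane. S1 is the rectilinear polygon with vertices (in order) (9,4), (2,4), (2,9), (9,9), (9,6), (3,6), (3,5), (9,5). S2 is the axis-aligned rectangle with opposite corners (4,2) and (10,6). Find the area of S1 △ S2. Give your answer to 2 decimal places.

43.00

|S1| = 29, |S2| = 24, |S1∩S2| = 5.
|S1 △ S2| = |S1| + |S2| − 2·|S1∩S2| = 29 + 24 − 10 = 43.00.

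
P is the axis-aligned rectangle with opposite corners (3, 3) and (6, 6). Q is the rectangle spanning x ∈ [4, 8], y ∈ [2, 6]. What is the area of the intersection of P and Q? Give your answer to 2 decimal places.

6.00

|P∩Q|: x∈[4,6], y∈[3,6] → 2·3 = 6.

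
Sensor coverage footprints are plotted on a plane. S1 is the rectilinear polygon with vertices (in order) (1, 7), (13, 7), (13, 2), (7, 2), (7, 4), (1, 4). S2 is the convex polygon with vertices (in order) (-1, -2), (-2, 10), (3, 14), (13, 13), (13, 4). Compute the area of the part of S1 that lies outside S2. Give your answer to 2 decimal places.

4.67

|S1| = 48, |S1∩S2| = 43.3333.
|S1 ∖ S2| = |S1| − |S1∩S2| = 48 − 43.3333 = 4.67.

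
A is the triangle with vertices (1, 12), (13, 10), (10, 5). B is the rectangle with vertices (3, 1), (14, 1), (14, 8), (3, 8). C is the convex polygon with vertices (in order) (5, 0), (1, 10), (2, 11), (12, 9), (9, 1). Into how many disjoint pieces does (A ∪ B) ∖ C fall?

(A ∪ B) ∖ C splits into 2 disjoint pieces (area 37.1462, area 3.2).

2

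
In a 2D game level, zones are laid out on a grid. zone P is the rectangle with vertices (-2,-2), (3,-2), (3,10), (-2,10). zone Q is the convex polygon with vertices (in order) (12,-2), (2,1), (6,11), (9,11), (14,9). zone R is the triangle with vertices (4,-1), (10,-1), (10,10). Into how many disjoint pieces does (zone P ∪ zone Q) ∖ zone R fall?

(zone P ∪ zone Q) ∖ zone R is a single connected region.

1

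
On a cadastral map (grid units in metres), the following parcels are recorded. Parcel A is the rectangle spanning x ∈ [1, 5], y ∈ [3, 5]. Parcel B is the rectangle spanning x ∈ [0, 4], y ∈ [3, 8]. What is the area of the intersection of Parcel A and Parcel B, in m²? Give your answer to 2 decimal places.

|Parcel A∩Parcel B|: x∈[1,4], y∈[3,5] → 3·2 = 6.

6.00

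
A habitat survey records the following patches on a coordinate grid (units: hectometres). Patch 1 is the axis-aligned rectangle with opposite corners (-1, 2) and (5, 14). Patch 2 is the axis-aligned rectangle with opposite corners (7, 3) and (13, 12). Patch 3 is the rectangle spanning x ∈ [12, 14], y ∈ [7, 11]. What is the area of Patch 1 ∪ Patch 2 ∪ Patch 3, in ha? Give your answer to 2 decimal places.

By inclusion–exclusion:
Individual areas: |Patch 1| = 72, |Patch 2| = 54, |Patch 3| = 8.
|Patch 1∩Patch 2| = 0 (no overlap).
|Patch 1∩Patch 3| = 0 (no overlap).
|Patch 2∩Patch 3|: x∈[12,13], y∈[7,11] → 1·4 = 4.
|Patch 1∩Patch 2∩Patch 3| = 0.
|Patch 1 ∪ Patch 2 ∪ Patch 3| = 134 − 4 + 0 = 130.00.

130.00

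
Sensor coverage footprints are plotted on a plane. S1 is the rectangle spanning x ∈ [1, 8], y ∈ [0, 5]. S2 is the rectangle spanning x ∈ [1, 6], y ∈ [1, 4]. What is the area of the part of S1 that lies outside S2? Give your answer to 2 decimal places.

|S1∩S2|: x∈[1,6], y∈[1,4] → 5·3 = 15.
|S1| = 35.
|S1 ∖ S2| = |S1| − |S1∩S2| = 35 − 15 = 20.00.

20.00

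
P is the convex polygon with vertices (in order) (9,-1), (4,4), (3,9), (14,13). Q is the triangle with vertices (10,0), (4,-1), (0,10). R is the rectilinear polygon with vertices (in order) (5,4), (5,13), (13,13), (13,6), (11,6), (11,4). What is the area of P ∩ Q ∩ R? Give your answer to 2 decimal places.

The intersection is the polygon with vertices (6,4), (5,4), (5,5).
By the shoelace formula its area is 0.50.

0.50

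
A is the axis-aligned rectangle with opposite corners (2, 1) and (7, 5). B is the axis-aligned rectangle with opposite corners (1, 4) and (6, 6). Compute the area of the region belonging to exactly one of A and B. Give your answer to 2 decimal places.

|A∩B|: x∈[2,6], y∈[4,5] → 4·1 = 4.
|A △ B| = |A| + |B| − 2·|A∩B| = 20 + 10 − 8 = 22.00.

22.00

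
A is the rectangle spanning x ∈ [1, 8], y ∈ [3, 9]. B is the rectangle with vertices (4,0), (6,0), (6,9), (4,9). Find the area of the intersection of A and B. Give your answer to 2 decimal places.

12.00

|A∩B|: x∈[4,6], y∈[3,9] → 2·6 = 12.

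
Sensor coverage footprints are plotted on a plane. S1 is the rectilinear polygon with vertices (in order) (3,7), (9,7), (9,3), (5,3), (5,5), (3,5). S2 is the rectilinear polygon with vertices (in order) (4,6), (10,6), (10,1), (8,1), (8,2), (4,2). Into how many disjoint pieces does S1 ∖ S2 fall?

S1 ∖ S2 is a single connected region.

1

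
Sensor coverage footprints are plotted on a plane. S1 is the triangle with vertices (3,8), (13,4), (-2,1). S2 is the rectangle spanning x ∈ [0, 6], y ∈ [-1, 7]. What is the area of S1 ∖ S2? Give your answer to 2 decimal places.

18.71

|S1| = 45, |S1∩S2| = 26.2929.
|S1 ∖ S2| = |S1| − |S1∩S2| = 45 − 26.2929 = 18.71.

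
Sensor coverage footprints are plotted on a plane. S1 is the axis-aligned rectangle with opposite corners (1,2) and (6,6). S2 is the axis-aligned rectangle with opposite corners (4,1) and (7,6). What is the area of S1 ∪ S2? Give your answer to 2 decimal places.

27.00

By inclusion–exclusion:
Individual areas: |S1| = 20, |S2| = 15.
|S1∩S2|: x∈[4,6], y∈[2,6] → 2·4 = 8.
|S1 ∪ S2| = 35 − 8 = 27.00.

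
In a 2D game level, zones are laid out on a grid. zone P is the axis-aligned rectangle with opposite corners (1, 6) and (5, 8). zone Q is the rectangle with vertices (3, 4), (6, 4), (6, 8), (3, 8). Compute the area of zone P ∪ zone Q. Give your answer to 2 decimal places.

16.00

By inclusion–exclusion:
Individual areas: |zone P| = 8, |zone Q| = 12.
|zone P∩zone Q|: x∈[3,5], y∈[6,8] → 2·2 = 4.
|zone P ∪ zone Q| = 20 − 4 = 16.00.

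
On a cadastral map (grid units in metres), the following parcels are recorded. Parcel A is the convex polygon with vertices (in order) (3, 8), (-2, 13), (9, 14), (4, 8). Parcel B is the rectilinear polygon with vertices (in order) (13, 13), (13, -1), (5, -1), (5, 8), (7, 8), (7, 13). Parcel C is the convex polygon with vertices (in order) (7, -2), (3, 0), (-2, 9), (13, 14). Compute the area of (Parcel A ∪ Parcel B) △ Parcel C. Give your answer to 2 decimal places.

|Parcel A ∪ Parcel B| = 134.1833.
|(Parcel A ∪ Parcel B) ∩ Parcel C| = 69.1.
|(Parcel A ∪ Parcel B) △ Parcel C| = 134.1833 + 118 − 138.2 = 113.98.

113.98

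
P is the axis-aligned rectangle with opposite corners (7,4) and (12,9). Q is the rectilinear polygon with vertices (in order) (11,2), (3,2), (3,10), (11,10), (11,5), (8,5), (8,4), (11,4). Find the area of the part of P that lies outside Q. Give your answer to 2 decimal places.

8.00

|P| = 25, |P∩Q| = 17.
|P ∖ Q| = |P| − |P∩Q| = 25 − 17 = 8.00.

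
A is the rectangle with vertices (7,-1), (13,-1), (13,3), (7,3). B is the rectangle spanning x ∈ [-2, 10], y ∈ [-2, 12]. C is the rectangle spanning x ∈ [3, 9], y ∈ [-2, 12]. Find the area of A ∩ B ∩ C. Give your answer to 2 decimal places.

The intersection is the polygon with vertices (7,3), (9,3), (9,-1), (7,-1).
By the shoelace formula its area is 8.00.

8.00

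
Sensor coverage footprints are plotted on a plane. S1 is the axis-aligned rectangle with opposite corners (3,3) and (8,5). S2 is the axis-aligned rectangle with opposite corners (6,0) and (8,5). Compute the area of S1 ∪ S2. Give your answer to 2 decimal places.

By inclusion–exclusion:
Individual areas: |S1| = 10, |S2| = 10.
|S1∩S2|: x∈[6,8], y∈[3,5] → 2·2 = 4.
|S1 ∪ S2| = 20 − 4 = 16.00.

16.00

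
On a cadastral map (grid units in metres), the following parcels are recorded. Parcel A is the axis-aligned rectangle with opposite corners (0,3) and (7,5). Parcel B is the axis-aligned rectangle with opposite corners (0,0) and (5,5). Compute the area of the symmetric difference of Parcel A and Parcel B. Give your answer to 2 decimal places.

|Parcel A∩Parcel B|: x∈[0,5], y∈[3,5] → 5·2 = 10.
|Parcel A △ Parcel B| = |Parcel A| + |Parcel B| − 2·|Parcel A∩Parcel B| = 14 + 25 − 20 = 19.00.

19.00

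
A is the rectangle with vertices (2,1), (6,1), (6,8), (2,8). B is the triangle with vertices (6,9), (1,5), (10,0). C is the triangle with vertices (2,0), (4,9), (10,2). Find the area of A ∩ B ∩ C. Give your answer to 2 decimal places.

The intersection is the polygon with vertices (6,2.222), (2.879,3.956), (3.568,7.054), (4.75,8), (4.857,8), (6,6.667).
By the shoelace formula its area is 12.29.

12.29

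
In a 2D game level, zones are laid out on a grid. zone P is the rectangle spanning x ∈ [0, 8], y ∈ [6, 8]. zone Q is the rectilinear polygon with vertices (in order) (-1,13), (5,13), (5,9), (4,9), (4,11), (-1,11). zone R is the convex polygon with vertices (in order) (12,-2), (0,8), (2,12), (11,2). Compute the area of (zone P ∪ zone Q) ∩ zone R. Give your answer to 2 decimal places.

11.57

|zone P ∪ zone Q| = 30.
|(zone P ∪ zone Q) ∩ zone R| = 11.57.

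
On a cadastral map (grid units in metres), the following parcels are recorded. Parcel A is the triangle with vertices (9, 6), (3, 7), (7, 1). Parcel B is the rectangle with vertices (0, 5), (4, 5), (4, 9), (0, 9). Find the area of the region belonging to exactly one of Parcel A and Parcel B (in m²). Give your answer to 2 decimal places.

30.67

|Parcel A| = 16, |Parcel B| = 16, |Parcel A∩Parcel B| = 0.6667.
|Parcel A △ Parcel B| = |Parcel A| + |Parcel B| − 2·|Parcel A∩Parcel B| = 16 + 16 − 1.3333 = 30.67.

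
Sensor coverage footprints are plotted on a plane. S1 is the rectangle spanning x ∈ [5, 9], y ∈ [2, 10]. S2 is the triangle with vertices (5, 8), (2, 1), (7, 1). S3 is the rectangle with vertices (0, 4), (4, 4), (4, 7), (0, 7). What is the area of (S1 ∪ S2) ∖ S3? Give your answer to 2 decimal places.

43.76

|S1 ∪ S2| = 44.3571.
|(S1 ∪ S2) ∩ S3| = 0.5952.
|(S1 ∪ S2) ∖ S3| = 44.3571 − 0.5952 = 43.76.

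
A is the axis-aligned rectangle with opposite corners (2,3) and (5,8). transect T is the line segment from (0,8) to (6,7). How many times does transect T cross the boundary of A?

The segment meets the boundary at (5,7.167), (2,7.667).

2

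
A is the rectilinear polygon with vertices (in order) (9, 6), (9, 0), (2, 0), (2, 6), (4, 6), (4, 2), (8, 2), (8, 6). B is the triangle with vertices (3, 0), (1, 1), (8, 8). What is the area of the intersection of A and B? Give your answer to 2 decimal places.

5.00

The intersection is the polygon with vertices (2,2), (4,4), (4,2), (4.25,2), (3,0), (2,0.5).
By the shoelace formula its area is 5.00.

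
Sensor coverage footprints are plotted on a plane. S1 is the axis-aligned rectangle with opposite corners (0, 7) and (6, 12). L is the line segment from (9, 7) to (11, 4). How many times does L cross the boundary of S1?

The segment lies entirely outside S1 and never meets its boundary.

0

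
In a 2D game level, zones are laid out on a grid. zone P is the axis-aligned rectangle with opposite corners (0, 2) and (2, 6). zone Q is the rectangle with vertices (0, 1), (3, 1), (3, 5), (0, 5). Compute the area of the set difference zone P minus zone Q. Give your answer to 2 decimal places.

2.00

|zone P∩zone Q|: x∈[0,2], y∈[2,5] → 2·3 = 6.
|zone P| = 8.
|zone P ∖ zone Q| = |zone P| − |zone P∩zone Q| = 8 − 6 = 2.00.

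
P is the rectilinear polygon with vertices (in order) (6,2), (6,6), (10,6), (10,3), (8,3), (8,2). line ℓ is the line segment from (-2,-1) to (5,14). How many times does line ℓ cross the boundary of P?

0

The segment lies entirely outside P and never meets its boundary.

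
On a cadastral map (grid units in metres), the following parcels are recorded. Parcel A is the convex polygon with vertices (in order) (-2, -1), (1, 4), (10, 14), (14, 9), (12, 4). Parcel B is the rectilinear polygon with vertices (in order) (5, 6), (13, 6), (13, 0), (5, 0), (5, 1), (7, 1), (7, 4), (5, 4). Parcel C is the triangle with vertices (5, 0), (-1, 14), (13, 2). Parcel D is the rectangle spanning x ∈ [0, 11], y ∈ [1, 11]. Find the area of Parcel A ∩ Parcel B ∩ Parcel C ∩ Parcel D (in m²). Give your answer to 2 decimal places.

The intersection is the polygon with vertices (7,4), (5,4), (5,6), (8.333,6), (11,3.714), (11,3.643), (7,2.214).
By the shoelace formula its area is 13.24.

13.24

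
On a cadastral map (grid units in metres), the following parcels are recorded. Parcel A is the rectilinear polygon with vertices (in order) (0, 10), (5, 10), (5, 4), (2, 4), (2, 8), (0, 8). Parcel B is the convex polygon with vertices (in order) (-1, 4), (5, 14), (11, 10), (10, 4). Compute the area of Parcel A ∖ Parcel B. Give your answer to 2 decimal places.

4.00

|Parcel A| = 22, |Parcel A∩Parcel B| = 18.
|Parcel A ∖ Parcel B| = |Parcel A| − |Parcel A∩Parcel B| = 22 − 18 = 4.00.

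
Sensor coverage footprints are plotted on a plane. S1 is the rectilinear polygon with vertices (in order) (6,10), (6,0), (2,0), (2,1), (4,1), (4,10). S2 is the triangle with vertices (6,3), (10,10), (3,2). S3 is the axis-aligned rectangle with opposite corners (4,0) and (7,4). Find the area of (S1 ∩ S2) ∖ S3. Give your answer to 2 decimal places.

|S1 ∩ S2| = 3.2381.
|(S1 ∩ S2) ∩ S3| = 2.3452.
|(S1 ∩ S2) ∖ S3| = 3.2381 − 2.3452 = 0.89.

0.89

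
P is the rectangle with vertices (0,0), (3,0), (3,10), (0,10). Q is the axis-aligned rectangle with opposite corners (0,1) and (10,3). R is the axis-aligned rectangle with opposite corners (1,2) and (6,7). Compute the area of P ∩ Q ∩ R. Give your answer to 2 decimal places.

2.00

The intersection is the polygon with vertices (3,3), (3,2), (1,2), (1,3).
By the shoelace formula its area is 2.00.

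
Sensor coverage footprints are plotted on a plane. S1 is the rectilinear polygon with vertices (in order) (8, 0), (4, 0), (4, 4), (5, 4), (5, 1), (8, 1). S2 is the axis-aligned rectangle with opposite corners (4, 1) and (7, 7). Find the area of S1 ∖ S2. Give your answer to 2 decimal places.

4.00

|S1| = 7, |S1∩S2| = 3.
|S1 ∖ S2| = |S1| − |S1∩S2| = 7 − 3 = 4.00.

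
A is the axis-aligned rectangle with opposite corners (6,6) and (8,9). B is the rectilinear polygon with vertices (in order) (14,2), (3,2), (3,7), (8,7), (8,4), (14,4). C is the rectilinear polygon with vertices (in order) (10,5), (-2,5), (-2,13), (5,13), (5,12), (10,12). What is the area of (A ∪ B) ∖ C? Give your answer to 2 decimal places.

|A ∪ B| = 41.
|(A ∪ B) ∩ C| = 14.
|(A ∪ B) ∖ C| = 41 − 14 = 27.00.

27.00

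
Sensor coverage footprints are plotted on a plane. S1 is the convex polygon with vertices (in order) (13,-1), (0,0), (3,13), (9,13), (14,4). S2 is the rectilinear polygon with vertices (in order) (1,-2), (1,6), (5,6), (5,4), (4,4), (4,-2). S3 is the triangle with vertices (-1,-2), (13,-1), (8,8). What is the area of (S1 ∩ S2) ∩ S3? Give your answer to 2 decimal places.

6.44

|S1 ∩ S2| = 20.2564.
|(S1 ∩ S2) ∩ S3| = 6.44.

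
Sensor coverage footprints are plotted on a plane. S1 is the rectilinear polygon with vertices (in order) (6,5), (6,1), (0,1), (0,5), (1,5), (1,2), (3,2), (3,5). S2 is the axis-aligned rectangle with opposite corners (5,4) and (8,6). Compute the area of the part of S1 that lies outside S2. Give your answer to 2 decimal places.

|S1| = 18, |S1∩S2| = 1.
|S1 ∖ S2| = |S1| − |S1∩S2| = 18 − 1 = 17.00.

17.00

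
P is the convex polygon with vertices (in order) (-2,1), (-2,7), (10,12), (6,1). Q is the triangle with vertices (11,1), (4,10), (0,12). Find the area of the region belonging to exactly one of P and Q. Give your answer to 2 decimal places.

|P| = 80, |Q| = 11, |P∩Q| = 5.936.
|P △ Q| = |P| + |Q| − 2·|P∩Q| = 80 + 11 − 11.8721 = 79.13.

79.13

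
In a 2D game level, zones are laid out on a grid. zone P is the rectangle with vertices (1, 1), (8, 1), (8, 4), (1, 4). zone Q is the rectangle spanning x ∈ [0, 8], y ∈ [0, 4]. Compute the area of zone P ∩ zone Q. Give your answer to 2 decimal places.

|zone P∩zone Q|: x∈[1,8], y∈[1,4] → 7·3 = 21.

21.00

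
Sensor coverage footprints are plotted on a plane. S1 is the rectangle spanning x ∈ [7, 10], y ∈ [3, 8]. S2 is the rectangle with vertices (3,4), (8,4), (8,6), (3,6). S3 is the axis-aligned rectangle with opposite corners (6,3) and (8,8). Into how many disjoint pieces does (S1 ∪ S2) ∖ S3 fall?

2

(S1 ∪ S2) ∖ S3 splits into 2 disjoint pieces (area 10, area 6).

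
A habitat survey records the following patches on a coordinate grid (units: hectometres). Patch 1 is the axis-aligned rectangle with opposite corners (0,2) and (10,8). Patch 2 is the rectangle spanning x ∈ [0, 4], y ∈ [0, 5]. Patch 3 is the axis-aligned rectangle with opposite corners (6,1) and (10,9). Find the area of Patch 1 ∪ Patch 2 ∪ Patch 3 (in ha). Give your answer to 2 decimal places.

76.00

By inclusion–exclusion:
Individual areas: |Patch 1| = 60, |Patch 2| = 20, |Patch 3| = 32.
|Patch 1∩Patch 2|: x∈[0,4], y∈[2,5] → 4·3 = 12.
|Patch 1∩Patch 3|: x∈[6,10], y∈[2,8] → 4·6 = 24.
|Patch 2∩Patch 3| = 0 (no overlap).
|Patch 1∩Patch 2∩Patch 3| = 0.
|Patch 1 ∪ Patch 2 ∪ Patch 3| = 112 − 36 + 0 = 76.00.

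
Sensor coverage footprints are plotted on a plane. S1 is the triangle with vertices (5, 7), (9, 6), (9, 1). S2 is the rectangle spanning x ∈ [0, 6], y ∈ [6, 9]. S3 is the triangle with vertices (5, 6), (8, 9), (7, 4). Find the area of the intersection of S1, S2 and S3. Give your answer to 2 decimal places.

0.34

The intersection is the polygon with vertices (6,6), (5.667,6), (5.4,6.4), (5.8,6.8), (6,6.75).
By the shoelace formula its area is 0.34.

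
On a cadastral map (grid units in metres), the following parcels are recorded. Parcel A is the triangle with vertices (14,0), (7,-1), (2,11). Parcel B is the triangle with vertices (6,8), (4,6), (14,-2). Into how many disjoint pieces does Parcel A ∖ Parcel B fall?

3

Parcel A ∖ Parcel B splits into 3 disjoint pieces (area 4.5641, area 17.8337, area 5.5767).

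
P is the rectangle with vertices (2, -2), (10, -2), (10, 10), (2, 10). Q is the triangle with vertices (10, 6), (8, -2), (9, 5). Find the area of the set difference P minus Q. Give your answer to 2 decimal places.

93.00

|P| = 96, |P∩Q| = 3.
|P ∖ Q| = |P| − |P∩Q| = 96 − 3 = 93.00.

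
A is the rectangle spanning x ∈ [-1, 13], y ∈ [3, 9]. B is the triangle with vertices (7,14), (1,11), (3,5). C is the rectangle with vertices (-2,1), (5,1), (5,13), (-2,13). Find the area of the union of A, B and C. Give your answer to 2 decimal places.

135.50

By inclusion–exclusion:
Individual areas: |A| = 84, |B| = 21, |C| = 84.
|A∩B| = 6.2222.
|A∩C|: x∈[-1,5], y∈[3,9] → 6·6 = 36.
|B∩C| = 17.5.
|A∩B∩C| = 6.2222.
|A ∪ B ∪ C| = 189 − 59.7222 + 6.2222 = 135.50.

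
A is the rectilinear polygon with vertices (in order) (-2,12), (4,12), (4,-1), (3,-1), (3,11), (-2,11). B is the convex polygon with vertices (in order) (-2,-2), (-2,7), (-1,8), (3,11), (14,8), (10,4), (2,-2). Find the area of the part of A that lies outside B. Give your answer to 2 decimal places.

6.30

|A| = 18, |A∩B| = 11.697.
|A ∖ B| = |A| − |A∩B| = 18 − 11.697 = 6.30.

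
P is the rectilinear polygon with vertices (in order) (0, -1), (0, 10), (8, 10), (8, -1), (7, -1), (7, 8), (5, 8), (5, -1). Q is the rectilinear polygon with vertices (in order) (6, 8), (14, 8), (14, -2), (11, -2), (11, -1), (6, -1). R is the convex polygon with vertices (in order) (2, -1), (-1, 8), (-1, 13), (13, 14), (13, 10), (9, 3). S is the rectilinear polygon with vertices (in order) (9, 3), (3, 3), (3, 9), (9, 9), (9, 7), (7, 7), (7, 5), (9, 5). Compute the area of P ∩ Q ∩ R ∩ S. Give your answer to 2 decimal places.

3.00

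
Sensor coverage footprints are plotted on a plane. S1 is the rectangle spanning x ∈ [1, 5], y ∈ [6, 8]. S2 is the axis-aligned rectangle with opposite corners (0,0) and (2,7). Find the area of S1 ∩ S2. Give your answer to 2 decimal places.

|S1∩S2|: x∈[1,2], y∈[6,7] → 1·1 = 1.

1.00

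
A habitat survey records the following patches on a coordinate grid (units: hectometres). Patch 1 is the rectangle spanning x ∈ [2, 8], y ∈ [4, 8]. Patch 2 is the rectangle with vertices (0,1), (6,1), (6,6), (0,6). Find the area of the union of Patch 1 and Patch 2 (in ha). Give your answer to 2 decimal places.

46.00

By inclusion–exclusion:
Individual areas: |Patch 1| = 24, |Patch 2| = 30.
|Patch 1∩Patch 2|: x∈[2,6], y∈[4,6] → 4·2 = 8.
|Patch 1 ∪ Patch 2| = 54 − 8 = 46.00.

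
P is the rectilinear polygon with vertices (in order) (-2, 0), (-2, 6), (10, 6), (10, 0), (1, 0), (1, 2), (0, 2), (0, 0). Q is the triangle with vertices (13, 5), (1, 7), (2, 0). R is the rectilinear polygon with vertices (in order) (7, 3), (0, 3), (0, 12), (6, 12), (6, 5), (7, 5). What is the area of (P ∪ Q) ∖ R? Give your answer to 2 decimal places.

|P ∪ Q| = 75.724.
|(P ∪ Q) ∩ R| = 22.8452.
|(P ∪ Q) ∖ R| = 75.724 − 22.8452 = 52.88.

52.88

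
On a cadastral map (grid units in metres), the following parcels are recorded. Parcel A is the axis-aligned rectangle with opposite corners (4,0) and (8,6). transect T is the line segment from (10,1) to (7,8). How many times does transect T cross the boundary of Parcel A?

2

The segment meets the boundary at (7.857,6), (8,5.667).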